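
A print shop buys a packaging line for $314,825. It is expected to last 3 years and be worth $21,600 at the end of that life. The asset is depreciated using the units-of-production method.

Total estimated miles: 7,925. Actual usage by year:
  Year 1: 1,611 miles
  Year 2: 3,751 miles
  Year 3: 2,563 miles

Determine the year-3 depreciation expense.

$94,831

Depreciable base = $314,825 − $21,600 = $293,225.
Rate = $293,225 / 7,925 miles = $37 per mile.
Year 1: 1,611 × $37 = $59,607. Book value $255,218.
Year 2: 3,751 × $37 = $138,787. Book value $116,431.
Year 3: 2,563 × $37 = $94,831. Book value $21,600.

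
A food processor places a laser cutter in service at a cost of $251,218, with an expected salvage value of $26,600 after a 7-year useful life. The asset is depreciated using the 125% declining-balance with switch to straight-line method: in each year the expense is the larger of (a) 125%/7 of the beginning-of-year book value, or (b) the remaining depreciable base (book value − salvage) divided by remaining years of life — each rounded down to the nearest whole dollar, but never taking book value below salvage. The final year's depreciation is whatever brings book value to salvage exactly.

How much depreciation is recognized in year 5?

Depreciable base = $251,218 − $26,600 = $224,618.
Year 1: DB = ⌊$251,218 × 125%/7⌋ = $44,860; SL = ⌊$224,618/7⌋ = $32,088 → take DB $44,860. Book value $206,358.
Year 2: DB = ⌊$206,358 × 125%/7⌋ = $36,849; SL = ⌊$179,758/6⌋ = $29,959 → take DB $36,849. Book value $169,509.
Year 3: DB = ⌊$169,509 × 125%/7⌋ = $30,269; SL = ⌊$142,909/5⌋ = $28,581 → take DB $30,269. Book value $139,240.
Year 4: DB = ⌊$139,240 × 125%/7⌋ = $24,864; SL = ⌊$112,640/4⌋ = $28,160 → take SL $28,160. Book value $111,080.
Year 5: DB = ⌊$111,080 × 125%/7⌋ = $19,835; SL = ⌊$84,480/3⌋ = $28,160 → take SL $28,160. Book value $82,920.

$28,160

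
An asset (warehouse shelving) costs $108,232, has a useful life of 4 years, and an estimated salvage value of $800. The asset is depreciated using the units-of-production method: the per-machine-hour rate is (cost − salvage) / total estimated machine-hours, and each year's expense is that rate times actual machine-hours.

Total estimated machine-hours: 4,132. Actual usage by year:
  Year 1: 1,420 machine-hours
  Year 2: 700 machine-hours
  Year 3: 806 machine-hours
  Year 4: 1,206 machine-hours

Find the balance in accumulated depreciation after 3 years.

Depreciable base = $108,232 − $800 = $107,432.
Rate = $107,432 / 4,132 machine-hours = $26 per machine-hour.
Year 1: 1,420 × $26 = $36,920. Book value $71,312.
Year 2: 700 × $26 = $18,200. Book value $53,112.
Year 3: 806 × $26 = $20,956. Book value $32,156.
Accumulated through year 3 = $108,232 − $32,156 = $76,076.

$76,076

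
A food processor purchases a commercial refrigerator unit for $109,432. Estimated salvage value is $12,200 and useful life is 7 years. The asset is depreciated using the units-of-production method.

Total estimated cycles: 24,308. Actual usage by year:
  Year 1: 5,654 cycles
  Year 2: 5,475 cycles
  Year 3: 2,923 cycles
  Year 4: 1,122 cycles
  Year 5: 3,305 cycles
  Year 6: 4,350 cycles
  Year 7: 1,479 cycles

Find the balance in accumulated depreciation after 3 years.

$56,208

Depreciable base = $109,432 − $12,200 = $97,232.
Rate = $97,232 / 24,308 cycles = $4 per cycle.
Year 1: 5,654 × $4 = $22,616. Book value $86,816.
Year 2: 5,475 × $4 = $21,900. Book value $64,916.
Year 3: 2,923 × $4 = $11,692. Book value $53,224.
Accumulated through year 3 = $109,432 − $53,224 = $56,208.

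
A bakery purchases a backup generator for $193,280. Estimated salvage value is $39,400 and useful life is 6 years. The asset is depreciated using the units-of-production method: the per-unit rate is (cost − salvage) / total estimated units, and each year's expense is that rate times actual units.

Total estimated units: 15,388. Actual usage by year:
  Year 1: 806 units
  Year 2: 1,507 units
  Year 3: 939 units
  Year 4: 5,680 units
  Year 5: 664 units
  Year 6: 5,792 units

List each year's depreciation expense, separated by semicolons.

$8,060; $15,070; $9,390; $56,800; $6,640; $57,920

Depreciable base = $193,280 − $39,400 = $153,880.
Rate = $153,880 / 15,388 units = $10 per unit.
Year 1: 806 × $10 = $8,060. Book value $185,220.
Year 2: 1,507 × $10 = $15,070. Book value $170,150.
Year 3: 939 × $10 = $9,390. Book value $160,760.
Year 4: 5,680 × $10 = $56,800. Book value $103,960.
Year 5: 664 × $10 = $6,640. Book value $97,320.
Year 6: 5,792 × $10 = $57,920. Book value $39,400.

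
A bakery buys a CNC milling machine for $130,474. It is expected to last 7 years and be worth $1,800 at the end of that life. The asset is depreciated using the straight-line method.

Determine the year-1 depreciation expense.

$18,382

Depreciable base = $130,474 − $1,800 = $128,674.
Annual expense = $128,674 / 7 = $18,382.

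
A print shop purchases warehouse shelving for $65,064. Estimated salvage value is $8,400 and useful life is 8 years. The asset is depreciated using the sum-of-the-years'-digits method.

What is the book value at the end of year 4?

Depreciable base = $65,064 − $8,400 = $56,664.
Sum of the years' digits = 8+7+6+5+4+3+2+1 = 36.
Year 1: $56,664 × 8/36 = $12,592. Book value $52,472.
Year 2: $56,664 × 7/36 = $11,018. Book value $41,454.
Year 3: $56,664 × 6/36 = $9,444. Book value $32,010.
Year 4: $56,664 × 5/36 = $7,870. Book value $24,140.

$24,140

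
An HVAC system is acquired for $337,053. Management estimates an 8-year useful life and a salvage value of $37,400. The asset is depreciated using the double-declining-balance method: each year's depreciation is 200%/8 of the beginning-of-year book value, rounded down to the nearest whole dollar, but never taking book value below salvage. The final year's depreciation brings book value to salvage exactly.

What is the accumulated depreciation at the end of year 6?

$277,063

Depreciable base = $337,053 − $37,400 = $299,653.
Year 1: ⌊$337,053 × 200%/8⌋ = $84,263. Book value $252,790.
Year 2: ⌊$252,790 × 200%/8⌋ = $63,197. Book value $189,593.
Year 3: ⌊$189,593 × 200%/8⌋ = $47,398. Book value $142,195.
Year 4: ⌊$142,195 × 200%/8⌋ = $35,548. Book value $106,647.
Year 5: ⌊$106,647 × 200%/8⌋ = $26,661. Book value $79,986.
Year 6: ⌊$79,986 × 200%/8⌋ = $19,996. Book value $59,990.
Accumulated through year 6 = $337,053 − $59,990 = $277,063.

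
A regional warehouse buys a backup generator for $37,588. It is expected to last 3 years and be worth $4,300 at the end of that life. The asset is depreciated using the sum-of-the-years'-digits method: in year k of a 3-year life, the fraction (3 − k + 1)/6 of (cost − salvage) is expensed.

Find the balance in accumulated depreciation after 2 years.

Depreciable base = $37,588 − $4,300 = $33,288.
Sum of the years' digits = 3+2+1 = 6.
Year 1: $33,288 × 3/6 = $16,644. Book value $20,944.
Year 2: $33,288 × 2/6 = $11,096. Book value $9,848.
Accumulated through year 2 = $37,588 − $9,848 = $27,740.

$27,740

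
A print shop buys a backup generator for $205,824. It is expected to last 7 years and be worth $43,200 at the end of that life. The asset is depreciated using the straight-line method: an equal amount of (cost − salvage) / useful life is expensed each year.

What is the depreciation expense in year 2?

Depreciable base = $205,824 − $43,200 = $162,624.
Annual expense = $162,624 / 7 = $23,232.

$23,232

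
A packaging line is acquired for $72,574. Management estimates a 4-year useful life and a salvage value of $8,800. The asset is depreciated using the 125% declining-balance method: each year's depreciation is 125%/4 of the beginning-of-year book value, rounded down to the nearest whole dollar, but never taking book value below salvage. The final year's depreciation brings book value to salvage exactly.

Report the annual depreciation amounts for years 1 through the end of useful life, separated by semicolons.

Depreciable base = $72,574 − $8,800 = $63,774.
Year 1: ⌊$72,574 × 125%/4⌋ = $22,679. Book value $49,895.
Year 2: ⌊$49,895 × 125%/4⌋ = $15,592. Book value $34,303.
Year 3: ⌊$34,303 × 125%/4⌋ = $10,719. Book value $23,584.
Year 4 (final): $23,584 − $8,800 = $14,784. Book value $8,800.

$22,679; $15,592; $10,719; $14,784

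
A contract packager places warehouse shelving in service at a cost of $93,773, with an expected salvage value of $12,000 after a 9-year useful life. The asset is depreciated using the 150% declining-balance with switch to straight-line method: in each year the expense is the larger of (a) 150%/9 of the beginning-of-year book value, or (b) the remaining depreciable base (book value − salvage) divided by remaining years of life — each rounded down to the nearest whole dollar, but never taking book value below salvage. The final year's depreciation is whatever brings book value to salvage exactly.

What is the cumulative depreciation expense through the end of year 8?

$75,351

Depreciable base = $93,773 − $12,000 = $81,773.
Year 1: DB = ⌊$93,773 × 150%/9⌋ = $15,628; SL = ⌊$81,773/9⌋ = $9,085 → take DB $15,628. Book value $78,145.
Year 2: DB = ⌊$78,145 × 150%/9⌋ = $13,024; SL = ⌊$66,145/8⌋ = $8,268 → take DB $13,024. Book value $65,121.
Year 3: DB = ⌊$65,121 × 150%/9⌋ = $10,853; SL = ⌊$53,121/7⌋ = $7,588 → take DB $10,853. Book value $54,268.
Year 4: DB = ⌊$54,268 × 150%/9⌋ = $9,044; SL = ⌊$42,268/6⌋ = $7,044 → take DB $9,044. Book value $45,224.
Year 5: DB = ⌊$45,224 × 150%/9⌋ = $7,537; SL = ⌊$33,224/5⌋ = $6,644 → take DB $7,537. Book value $37,687.
Year 6: DB = ⌊$37,687 × 150%/9⌋ = $6,281; SL = ⌊$25,687/4⌋ = $6,421 → take SL $6,421. Book value $31,266.
Year 7: DB = ⌊$31,266 × 150%/9⌋ = $5,211; SL = ⌊$19,266/3⌋ = $6,422 → take SL $6,422. Book value $24,844.
Year 8: DB = ⌊$24,844 × 150%/9⌋ = $4,140; SL = ⌊$12,844/2⌋ = $6,422 → take SL $6,422. Book value $18,422.
Accumulated through year 8 = $93,773 − $18,422 = $75,351.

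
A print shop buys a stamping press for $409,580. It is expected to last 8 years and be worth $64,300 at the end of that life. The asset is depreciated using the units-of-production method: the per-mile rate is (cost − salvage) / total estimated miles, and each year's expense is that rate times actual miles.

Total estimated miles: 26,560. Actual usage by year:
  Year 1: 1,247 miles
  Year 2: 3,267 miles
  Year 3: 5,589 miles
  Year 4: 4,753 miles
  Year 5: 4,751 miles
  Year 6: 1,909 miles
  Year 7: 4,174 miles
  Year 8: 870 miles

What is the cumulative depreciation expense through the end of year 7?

$333,970

Depreciable base = $409,580 − $64,300 = $345,280.
Rate = $345,280 / 26,560 miles = $13 per mile.
Year 1: 1,247 × $13 = $16,211. Book value $393,369.
Year 2: 3,267 × $13 = $42,471. Book value $350,898.
Year 3: 5,589 × $13 = $72,657. Book value $278,241.
Year 4: 4,753 × $13 = $61,789. Book value $216,452.
Year 5: 4,751 × $13 = $61,763. Book value $154,689.
Year 6: 1,909 × $13 = $24,817. Book value $129,872.
Year 7: 4,174 × $13 = $54,262. Book value $75,610.
Accumulated through year 7 = $409,580 − $75,610 = $333,970.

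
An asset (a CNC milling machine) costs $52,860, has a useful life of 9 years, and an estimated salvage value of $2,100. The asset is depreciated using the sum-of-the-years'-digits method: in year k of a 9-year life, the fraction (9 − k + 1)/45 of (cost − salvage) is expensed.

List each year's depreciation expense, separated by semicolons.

Depreciable base = $52,860 − $2,100 = $50,760.
Sum of the years' digits = 9+8+7+6+5+4+3+2+1 = 45.
Year 1: $50,760 × 9/45 = $10,152. Book value $42,708.
Year 2: $50,760 × 8/45 = $9,024. Book value $33,684.
Year 3: $50,760 × 7/45 = $7,896. Book value $25,788.
Year 4: $50,760 × 6/45 = $6,768. Book value $19,020.
Year 5: $50,760 × 5/45 = $5,640. Book value $13,380.
Year 6: $50,760 × 4/45 = $4,512. Book value $8,868.
Year 7: $50,760 × 3/45 = $3,384. Book value $5,484.
Year 8: $50,760 × 2/45 = $2,256. Book value $3,228.
Year 9: $50,760 × 1/45 = $1,128. Book value $2,100.

$10,152; $9,024; $7,896; $6,768; $5,640; $4,512; $3,384; $2,256; $1,128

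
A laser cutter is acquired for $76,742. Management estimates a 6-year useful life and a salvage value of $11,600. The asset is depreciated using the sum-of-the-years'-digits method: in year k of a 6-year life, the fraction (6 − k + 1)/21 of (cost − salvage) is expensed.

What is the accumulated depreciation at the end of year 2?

$34,122

Depreciable base = $76,742 − $11,600 = $65,142.
Sum of the years' digits = 6+5+4+3+2+1 = 21.
Year 1: $65,142 × 6/21 = $18,612. Book value $58,130.
Year 2: $65,142 × 5/21 = $15,510. Book value $42,620.
Accumulated through year 2 = $76,742 − $42,620 = $34,122.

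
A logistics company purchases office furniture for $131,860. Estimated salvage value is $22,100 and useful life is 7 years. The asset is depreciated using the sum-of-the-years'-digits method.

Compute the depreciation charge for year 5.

$11,760

Depreciable base = $131,860 − $22,100 = $109,760.
Sum of the years' digits = 7+6+5+4+3+2+1 = 28.
Year 1: $109,760 × 7/28 = $27,440. Book value $104,420.
Year 2: $109,760 × 6/28 = $23,520. Book value $80,900.
Year 3: $109,760 × 5/28 = $19,600. Book value $61,300.
Year 4: $109,760 × 4/28 = $15,680. Book value $45,620.
Year 5: $109,760 × 3/28 = $11,760. Book value $33,860.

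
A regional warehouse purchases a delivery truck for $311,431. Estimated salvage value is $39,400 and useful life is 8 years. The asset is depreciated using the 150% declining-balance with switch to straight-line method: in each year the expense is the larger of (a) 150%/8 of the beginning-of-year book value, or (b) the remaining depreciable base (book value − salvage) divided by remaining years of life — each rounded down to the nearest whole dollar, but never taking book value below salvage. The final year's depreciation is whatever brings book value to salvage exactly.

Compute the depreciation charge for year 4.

$31,321

Depreciable base = $311,431 − $39,400 = $272,031.
Year 1: DB = ⌊$311,431 × 150%/8⌋ = $58,393; SL = ⌊$272,031/8⌋ = $34,003 → take DB $58,393. Book value $253,038.
Year 2: DB = ⌊$253,038 × 150%/8⌋ = $47,444; SL = ⌊$213,638/7⌋ = $30,519 → take DB $47,444. Book value $205,594.
Year 3: DB = ⌊$205,594 × 150%/8⌋ = $38,548; SL = ⌊$166,194/6⌋ = $27,699 → take DB $38,548. Book value $167,046.
Year 4: DB = ⌊$167,046 × 150%/8⌋ = $31,321; SL = ⌊$127,646/5⌋ = $25,529 → take DB $31,321. Book value $135,725.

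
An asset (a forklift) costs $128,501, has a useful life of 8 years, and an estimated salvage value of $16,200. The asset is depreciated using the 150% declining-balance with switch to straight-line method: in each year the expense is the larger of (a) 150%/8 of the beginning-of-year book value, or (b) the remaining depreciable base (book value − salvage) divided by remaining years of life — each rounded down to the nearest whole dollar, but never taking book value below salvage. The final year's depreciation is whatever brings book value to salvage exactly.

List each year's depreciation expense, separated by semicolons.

Depreciable base = $128,501 − $16,200 = $112,301.
Year 1: DB = ⌊$128,501 × 150%/8⌋ = $24,093; SL = ⌊$112,301/8⌋ = $14,037 → take DB $24,093. Book value $104,408.
Year 2: DB = ⌊$104,408 × 150%/8⌋ = $19,576; SL = ⌊$88,208/7⌋ = $12,601 → take DB $19,576. Book value $84,832.
Year 3: DB = ⌊$84,832 × 150%/8⌋ = $15,906; SL = ⌊$68,632/6⌋ = $11,438 → take DB $15,906. Book value $68,926.
Year 4: DB = ⌊$68,926 × 150%/8⌋ = $12,923; SL = ⌊$52,726/5⌋ = $10,545 → take DB $12,923. Book value $56,003.
Year 5: DB = ⌊$56,003 × 150%/8⌋ = $10,500; SL = ⌊$39,803/4⌋ = $9,950 → take DB $10,500. Book value $45,503.
Year 6: DB = ⌊$45,503 × 150%/8⌋ = $8,531; SL = ⌊$29,303/3⌋ = $9,767 → take SL $9,767. Book value $35,736.
Year 7: DB = ⌊$35,736 × 150%/8⌋ = $6,700; SL = ⌊$19,536/2⌋ = $9,768 → take SL $9,768. Book value $25,968.
Year 8 (final): $25,968 − $16,200 = $9,768. Book value $16,200.

$24,093; $19,576; $15,906; $12,923; $10,500; $9,767; $9,768; $9,768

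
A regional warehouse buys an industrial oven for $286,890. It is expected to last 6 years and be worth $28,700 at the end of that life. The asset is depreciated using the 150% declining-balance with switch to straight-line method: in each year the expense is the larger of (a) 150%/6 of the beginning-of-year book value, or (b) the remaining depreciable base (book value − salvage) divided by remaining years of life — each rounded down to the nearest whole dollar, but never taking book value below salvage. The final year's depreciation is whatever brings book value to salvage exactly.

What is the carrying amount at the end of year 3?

$121,032

Depreciable base = $286,890 − $28,700 = $258,190.
Year 1: DB = ⌊$286,890 × 150%/6⌋ = $71,722; SL = ⌊$258,190/6⌋ = $43,031 → take DB $71,722. Book value $215,168.
Year 2: DB = ⌊$215,168 × 150%/6⌋ = $53,792; SL = ⌊$186,468/5⌋ = $37,293 → take DB $53,792. Book value $161,376.
Year 3: DB = ⌊$161,376 × 150%/6⌋ = $40,344; SL = ⌊$132,676/4⌋ = $33,169 → take DB $40,344. Book value $121,032.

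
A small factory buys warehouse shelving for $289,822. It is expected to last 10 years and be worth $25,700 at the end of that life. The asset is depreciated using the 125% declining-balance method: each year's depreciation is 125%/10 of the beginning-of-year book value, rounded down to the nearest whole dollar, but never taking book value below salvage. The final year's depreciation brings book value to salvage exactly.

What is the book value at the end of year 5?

Depreciable base = $289,822 − $25,700 = $264,122.
Year 1: ⌊$289,822 × 125%/10⌋ = $36,227. Book value $253,595.
Year 2: ⌊$253,595 × 125%/10⌋ = $31,699. Book value $221,896.
Year 3: ⌊$221,896 × 125%/10⌋ = $27,737. Book value $194,159.
Year 4: ⌊$194,159 × 125%/10⌋ = $24,269. Book value $169,890.
Year 5: ⌊$169,890 × 125%/10⌋ = $21,236. Book value $148,654.

$148,654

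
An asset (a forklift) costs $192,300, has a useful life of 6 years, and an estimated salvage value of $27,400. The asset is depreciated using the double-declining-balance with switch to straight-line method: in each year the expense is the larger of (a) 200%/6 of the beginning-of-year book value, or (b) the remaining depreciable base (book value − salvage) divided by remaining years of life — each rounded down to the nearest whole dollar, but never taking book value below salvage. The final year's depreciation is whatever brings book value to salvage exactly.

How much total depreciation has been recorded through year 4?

Depreciable base = $192,300 − $27,400 = $164,900.
Year 1: DB = ⌊$192,300 × 200%/6⌋ = $64,100; SL = ⌊$164,900/6⌋ = $27,483 → take DB $64,100. Book value $128,200.
Year 2: DB = ⌊$128,200 × 200%/6⌋ = $42,733; SL = ⌊$100,800/5⌋ = $20,160 → take DB $42,733. Book value $85,467.
Year 3: DB = ⌊$85,467 × 200%/6⌋ = $28,489; SL = ⌊$58,067/4⌋ = $14,516 → take DB $28,489. Book value $56,978.
Year 4: DB = ⌊$56,978 × 200%/6⌋ = $18,992; SL = ⌊$29,578/3⌋ = $9,859 → take DB $18,992. Book value $37,986.
Accumulated through year 4 = $192,300 − $37,986 = $154,314.

$154,314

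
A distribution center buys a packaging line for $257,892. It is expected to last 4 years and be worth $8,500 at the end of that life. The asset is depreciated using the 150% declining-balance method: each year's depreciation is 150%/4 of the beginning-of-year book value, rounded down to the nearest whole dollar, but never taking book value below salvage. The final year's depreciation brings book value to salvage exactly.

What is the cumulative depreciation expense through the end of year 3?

Depreciable base = $257,892 − $8,500 = $249,392.
Year 1: ⌊$257,892 × 150%/4⌋ = $96,709. Book value $161,183.
Year 2: ⌊$161,183 × 150%/4⌋ = $60,443. Book value $100,740.
Year 3: ⌊$100,740 × 150%/4⌋ = $37,777. Book value $62,963.
Accumulated through year 3 = $257,892 − $62,963 = $194,929.

$194,929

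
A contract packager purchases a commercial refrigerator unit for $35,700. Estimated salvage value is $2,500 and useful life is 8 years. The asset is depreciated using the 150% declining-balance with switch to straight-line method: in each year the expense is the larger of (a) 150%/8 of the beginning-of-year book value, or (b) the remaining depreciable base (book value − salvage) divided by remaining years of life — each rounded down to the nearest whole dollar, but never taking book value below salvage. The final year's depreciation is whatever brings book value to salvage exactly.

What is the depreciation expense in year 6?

Depreciable base = $35,700 − $2,500 = $33,200.
Year 1: DB = ⌊$35,700 × 150%/8⌋ = $6,693; SL = ⌊$33,200/8⌋ = $4,150 → take DB $6,693. Book value $29,007.
Year 2: DB = ⌊$29,007 × 150%/8⌋ = $5,438; SL = ⌊$26,507/7⌋ = $3,786 → take DB $5,438. Book value $23,569.
Year 3: DB = ⌊$23,569 × 150%/8⌋ = $4,419; SL = ⌊$21,069/6⌋ = $3,511 → take DB $4,419. Book value $19,150.
Year 4: DB = ⌊$19,150 × 150%/8⌋ = $3,590; SL = ⌊$16,650/5⌋ = $3,330 → take DB $3,590. Book value $15,560.
Year 5: DB = ⌊$15,560 × 150%/8⌋ = $2,917; SL = ⌊$13,060/4⌋ = $3,265 → take SL $3,265. Book value $12,295.
Year 6: DB = ⌊$12,295 × 150%/8⌋ = $2,305; SL = ⌊$9,795/3⌋ = $3,265 → take SL $3,265. Book value $9,030.

$3,265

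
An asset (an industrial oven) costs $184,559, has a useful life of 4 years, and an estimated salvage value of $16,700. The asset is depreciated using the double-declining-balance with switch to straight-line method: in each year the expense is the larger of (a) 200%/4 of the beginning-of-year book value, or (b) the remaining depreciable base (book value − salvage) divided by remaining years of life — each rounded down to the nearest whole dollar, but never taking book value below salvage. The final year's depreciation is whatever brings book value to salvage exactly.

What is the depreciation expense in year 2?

Depreciable base = $184,559 − $16,700 = $167,859.
Year 1: DB = ⌊$184,559 × 200%/4⌋ = $92,279; SL = ⌊$167,859/4⌋ = $41,964 → take DB $92,279. Book value $92,280.
Year 2: DB = ⌊$92,280 × 200%/4⌋ = $46,140; SL = ⌊$75,580/3⌋ = $25,193 → take DB $46,140. Book value $46,140.

$46,140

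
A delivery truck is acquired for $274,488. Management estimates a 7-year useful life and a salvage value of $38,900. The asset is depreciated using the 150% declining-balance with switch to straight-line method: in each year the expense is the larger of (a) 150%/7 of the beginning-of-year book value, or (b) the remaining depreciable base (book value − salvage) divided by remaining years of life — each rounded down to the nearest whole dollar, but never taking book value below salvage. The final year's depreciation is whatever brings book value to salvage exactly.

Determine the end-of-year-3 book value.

Depreciable base = $274,488 − $38,900 = $235,588.
Year 1: DB = ⌊$274,488 × 150%/7⌋ = $58,818; SL = ⌊$235,588/7⌋ = $33,655 → take DB $58,818. Book value $215,670.
Year 2: DB = ⌊$215,670 × 150%/7⌋ = $46,215; SL = ⌊$176,770/6⌋ = $29,461 → take DB $46,215. Book value $169,455.
Year 3: DB = ⌊$169,455 × 150%/7⌋ = $36,311; SL = ⌊$130,555/5⌋ = $26,111 → take DB $36,311. Book value $133,144.

$133,144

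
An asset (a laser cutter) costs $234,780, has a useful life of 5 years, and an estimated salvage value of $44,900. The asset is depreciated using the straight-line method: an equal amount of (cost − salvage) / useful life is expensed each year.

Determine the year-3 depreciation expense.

$37,976

Depreciable base = $234,780 − $44,900 = $189,880.
Annual expense = $189,880 / 5 = $37,976.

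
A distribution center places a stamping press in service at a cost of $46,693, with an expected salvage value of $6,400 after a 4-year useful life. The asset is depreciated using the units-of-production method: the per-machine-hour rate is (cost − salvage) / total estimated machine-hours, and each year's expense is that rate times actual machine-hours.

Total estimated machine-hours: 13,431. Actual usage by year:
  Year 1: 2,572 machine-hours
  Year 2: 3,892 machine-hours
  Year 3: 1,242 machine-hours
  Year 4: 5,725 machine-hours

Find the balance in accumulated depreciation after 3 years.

Depreciable base = $46,693 − $6,400 = $40,293.
Rate = $40,293 / 13,431 machine-hours = $3 per machine-hour.
Year 1: 2,572 × $3 = $7,716. Book value $38,977.
Year 2: 3,892 × $3 = $11,676. Book value $27,301.
Year 3: 1,242 × $3 = $3,726. Book value $23,575.
Accumulated through year 3 = $46,693 − $23,575 = $23,118.

$23,118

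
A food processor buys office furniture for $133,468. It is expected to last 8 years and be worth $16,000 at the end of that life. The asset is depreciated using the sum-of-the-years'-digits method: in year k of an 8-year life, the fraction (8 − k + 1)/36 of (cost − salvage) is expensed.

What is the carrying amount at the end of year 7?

Depreciable base = $133,468 − $16,000 = $117,468.
Sum of the years' digits = 8+7+6+5+4+3+2+1 = 36.
Year 1: $117,468 × 8/36 = $26,104. Book value $107,364.
Year 2: $117,468 × 7/36 = $22,841. Book value $84,523.
Year 3: $117,468 × 6/36 = $19,578. Book value $64,945.
Year 4: $117,468 × 5/36 = $16,315. Book value $48,630.
Year 5: $117,468 × 4/36 = $13,052. Book value $35,578.
Year 6: $117,468 × 3/36 = $9,789. Book value $25,789.
Year 7: $117,468 × 2/36 = $6,526. Book value $19,263.

$19,263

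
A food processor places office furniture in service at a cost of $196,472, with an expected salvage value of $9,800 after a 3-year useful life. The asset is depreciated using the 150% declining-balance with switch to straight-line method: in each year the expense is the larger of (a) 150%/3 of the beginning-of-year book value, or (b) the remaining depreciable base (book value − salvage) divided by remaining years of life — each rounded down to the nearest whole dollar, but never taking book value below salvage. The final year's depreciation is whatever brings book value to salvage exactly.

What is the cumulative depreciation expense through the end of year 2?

$147,354

Depreciable base = $196,472 − $9,800 = $186,672.
Year 1: DB = ⌊$196,472 × 150%/3⌋ = $98,236; SL = ⌊$186,672/3⌋ = $62,224 → take DB $98,236. Book value $98,236.
Year 2: DB = ⌊$98,236 × 150%/3⌋ = $49,118; SL = ⌊$88,436/2⌋ = $44,218 → take DB $49,118. Book value $49,118.
Accumulated through year 2 = $196,472 − $49,118 = $147,354.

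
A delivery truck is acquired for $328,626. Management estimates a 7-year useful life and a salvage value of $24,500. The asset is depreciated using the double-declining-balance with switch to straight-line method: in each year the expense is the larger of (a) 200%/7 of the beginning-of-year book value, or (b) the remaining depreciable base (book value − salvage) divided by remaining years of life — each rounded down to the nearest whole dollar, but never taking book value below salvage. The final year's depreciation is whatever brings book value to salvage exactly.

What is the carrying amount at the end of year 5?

Depreciable base = $328,626 − $24,500 = $304,126.
Year 1: DB = ⌊$328,626 × 200%/7⌋ = $93,893; SL = ⌊$304,126/7⌋ = $43,446 → take DB $93,893. Book value $234,733.
Year 2: DB = ⌊$234,733 × 200%/7⌋ = $67,066; SL = ⌊$210,233/6⌋ = $35,038 → take DB $67,066. Book value $167,667.
Year 3: DB = ⌊$167,667 × 200%/7⌋ = $47,904; SL = ⌊$143,167/5⌋ = $28,633 → take DB $47,904. Book value $119,763.
Year 4: DB = ⌊$119,763 × 200%/7⌋ = $34,218; SL = ⌊$95,263/4⌋ = $23,815 → take DB $34,218. Book value $85,545.
Year 5: DB = ⌊$85,545 × 200%/7⌋ = $24,441; SL = ⌊$61,045/3⌋ = $20,348 → take DB $24,441. Book value $61,104.

$61,104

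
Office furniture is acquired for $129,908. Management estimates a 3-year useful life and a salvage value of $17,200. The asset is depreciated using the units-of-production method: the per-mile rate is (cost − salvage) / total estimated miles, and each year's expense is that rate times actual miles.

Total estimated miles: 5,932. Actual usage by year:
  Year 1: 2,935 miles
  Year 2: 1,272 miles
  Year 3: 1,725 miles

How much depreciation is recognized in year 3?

Depreciable base = $129,908 − $17,200 = $112,708.
Rate = $112,708 / 5,932 miles = $19 per mile.
Year 1: 2,935 × $19 = $55,765. Book value $74,143.
Year 2: 1,272 × $19 = $24,168. Book value $49,975.
Year 3: 1,725 × $19 = $32,775. Book value $17,200.

$32,775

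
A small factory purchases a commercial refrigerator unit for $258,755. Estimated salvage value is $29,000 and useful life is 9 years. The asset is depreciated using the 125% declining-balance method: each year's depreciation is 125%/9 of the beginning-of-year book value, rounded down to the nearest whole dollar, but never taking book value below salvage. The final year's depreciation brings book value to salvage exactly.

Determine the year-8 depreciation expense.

Depreciable base = $258,755 − $29,000 = $229,755.
Year 1: ⌊$258,755 × 125%/9⌋ = $35,938. Book value $222,817.
Year 2: ⌊$222,817 × 125%/9⌋ = $30,946. Book value $191,871.
Year 3: ⌊$191,871 × 125%/9⌋ = $26,648. Book value $165,223.
Year 4: ⌊$165,223 × 125%/9⌋ = $22,947. Book value $142,276.
Year 5: ⌊$142,276 × 125%/9⌋ = $19,760. Book value $122,516.
Year 6: ⌊$122,516 × 125%/9⌋ = $17,016. Book value $105,500.
Year 7: ⌊$105,500 × 125%/9⌋ = $14,652. Book value $90,848.
Year 8: ⌊$90,848 × 125%/9⌋ = $12,617. Book value $78,231.

$12,617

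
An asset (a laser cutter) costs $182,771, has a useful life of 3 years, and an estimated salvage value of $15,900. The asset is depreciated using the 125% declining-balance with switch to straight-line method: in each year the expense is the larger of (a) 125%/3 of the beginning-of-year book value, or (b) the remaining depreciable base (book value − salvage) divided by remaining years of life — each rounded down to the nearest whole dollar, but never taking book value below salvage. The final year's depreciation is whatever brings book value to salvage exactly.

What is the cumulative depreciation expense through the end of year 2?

Depreciable base = $182,771 − $15,900 = $166,871.
Year 1: DB = ⌊$182,771 × 125%/3⌋ = $76,154; SL = ⌊$166,871/3⌋ = $55,623 → take DB $76,154. Book value $106,617.
Year 2: DB = ⌊$106,617 × 125%/3⌋ = $44,423; SL = ⌊$90,717/2⌋ = $45,358 → take SL $45,358. Book value $61,259.
Accumulated through year 2 = $182,771 − $61,259 = $121,512.

$121,512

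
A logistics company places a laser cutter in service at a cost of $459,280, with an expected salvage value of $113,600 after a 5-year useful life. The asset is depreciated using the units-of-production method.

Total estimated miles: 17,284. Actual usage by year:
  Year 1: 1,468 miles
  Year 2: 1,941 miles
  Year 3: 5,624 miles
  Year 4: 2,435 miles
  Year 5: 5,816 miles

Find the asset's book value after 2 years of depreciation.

$391,100

Depreciable base = $459,280 − $113,600 = $345,680.
Rate = $345,680 / 17,284 miles = $20 per mile.
Year 1: 1,468 × $20 = $29,360. Book value $429,920.
Year 2: 1,941 × $20 = $38,820. Book value $391,100.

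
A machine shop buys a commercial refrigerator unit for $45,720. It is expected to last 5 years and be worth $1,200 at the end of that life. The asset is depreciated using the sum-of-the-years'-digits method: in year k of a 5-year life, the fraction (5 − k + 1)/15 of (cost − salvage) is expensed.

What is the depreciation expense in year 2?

$11,872

Depreciable base = $45,720 − $1,200 = $44,520.
Sum of the years' digits = 5+4+3+2+1 = 15.
Year 1: $44,520 × 5/15 = $14,840. Book value $30,880.
Year 2: $44,520 × 4/15 = $11,872. Book value $19,008.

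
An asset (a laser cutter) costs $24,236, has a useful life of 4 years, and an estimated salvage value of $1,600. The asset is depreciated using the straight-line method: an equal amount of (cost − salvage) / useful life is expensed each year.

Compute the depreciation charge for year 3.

$5,659

Depreciable base = $24,236 − $1,600 = $22,636.
Annual expense = $22,636 / 4 = $5,659.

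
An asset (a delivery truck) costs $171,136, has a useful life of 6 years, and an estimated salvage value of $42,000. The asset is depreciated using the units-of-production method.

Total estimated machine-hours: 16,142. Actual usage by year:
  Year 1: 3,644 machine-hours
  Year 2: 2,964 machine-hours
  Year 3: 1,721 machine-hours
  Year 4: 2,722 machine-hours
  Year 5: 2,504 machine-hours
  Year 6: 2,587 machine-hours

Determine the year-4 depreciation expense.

$21,776

Depreciable base = $171,136 − $42,000 = $129,136.
Rate = $129,136 / 16,142 machine-hours = $8 per machine-hour.
Year 1: 3,644 × $8 = $29,152. Book value $141,984.
Year 2: 2,964 × $8 = $23,712. Book value $118,272.
Year 3: 1,721 × $8 = $13,768. Book value $104,504.
Year 4: 2,722 × $8 = $21,776. Book value $82,728.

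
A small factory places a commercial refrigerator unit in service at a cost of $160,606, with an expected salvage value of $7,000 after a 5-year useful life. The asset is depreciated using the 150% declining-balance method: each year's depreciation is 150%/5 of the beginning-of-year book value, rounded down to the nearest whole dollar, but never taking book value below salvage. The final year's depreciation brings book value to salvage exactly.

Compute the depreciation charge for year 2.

Depreciable base = $160,606 − $7,000 = $153,606.
Year 1: ⌊$160,606 × 150%/5⌋ = $48,181. Book value $112,425.
Year 2: ⌊$112,425 × 150%/5⌋ = $33,727. Book value $78,698.

$33,727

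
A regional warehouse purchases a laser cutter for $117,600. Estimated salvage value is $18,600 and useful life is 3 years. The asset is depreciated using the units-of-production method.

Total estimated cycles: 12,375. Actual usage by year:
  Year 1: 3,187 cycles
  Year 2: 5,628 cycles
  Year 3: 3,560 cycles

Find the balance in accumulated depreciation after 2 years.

Depreciable base = $117,600 − $18,600 = $99,000.
Rate = $99,000 / 12,375 cycles = $8 per cycle.
Year 1: 3,187 × $8 = $25,496. Book value $92,104.
Year 2: 5,628 × $8 = $45,024. Book value $47,080.
Accumulated through year 2 = $117,600 − $47,080 = $70,520.

$70,520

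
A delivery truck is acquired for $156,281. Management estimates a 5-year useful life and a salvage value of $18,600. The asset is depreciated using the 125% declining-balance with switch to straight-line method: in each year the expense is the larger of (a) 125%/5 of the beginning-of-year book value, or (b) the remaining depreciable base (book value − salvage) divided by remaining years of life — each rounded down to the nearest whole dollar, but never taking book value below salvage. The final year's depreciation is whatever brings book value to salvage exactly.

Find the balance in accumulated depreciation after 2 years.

Depreciable base = $156,281 − $18,600 = $137,681.
Year 1: DB = ⌊$156,281 × 125%/5⌋ = $39,070; SL = ⌊$137,681/5⌋ = $27,536 → take DB $39,070. Book value $117,211.
Year 2: DB = ⌊$117,211 × 125%/5⌋ = $29,302; SL = ⌊$98,611/4⌋ = $24,652 → take DB $29,302. Book value $87,909.
Accumulated through year 2 = $156,281 − $87,909 = $68,372.

$68,372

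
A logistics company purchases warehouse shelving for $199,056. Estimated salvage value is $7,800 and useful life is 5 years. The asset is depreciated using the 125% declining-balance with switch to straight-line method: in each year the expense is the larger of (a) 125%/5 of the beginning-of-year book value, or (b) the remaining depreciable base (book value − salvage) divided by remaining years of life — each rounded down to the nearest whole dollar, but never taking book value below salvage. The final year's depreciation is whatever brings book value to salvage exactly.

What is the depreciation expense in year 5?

Depreciable base = $199,056 − $7,800 = $191,256.
Year 1: DB = ⌊$199,056 × 125%/5⌋ = $49,764; SL = ⌊$191,256/5⌋ = $38,251 → take DB $49,764. Book value $149,292.
Year 2: DB = ⌊$149,292 × 125%/5⌋ = $37,323; SL = ⌊$141,492/4⌋ = $35,373 → take DB $37,323. Book value $111,969.
Year 3: DB = ⌊$111,969 × 125%/5⌋ = $27,992; SL = ⌊$104,169/3⌋ = $34,723 → take SL $34,723. Book value $77,246.
Year 4: DB = ⌊$77,246 × 125%/5⌋ = $19,311; SL = ⌊$69,446/2⌋ = $34,723 → take SL $34,723. Book value $42,523.
Year 5 (final): $42,523 − $7,800 = $34,723. Book value $7,800.

$34,723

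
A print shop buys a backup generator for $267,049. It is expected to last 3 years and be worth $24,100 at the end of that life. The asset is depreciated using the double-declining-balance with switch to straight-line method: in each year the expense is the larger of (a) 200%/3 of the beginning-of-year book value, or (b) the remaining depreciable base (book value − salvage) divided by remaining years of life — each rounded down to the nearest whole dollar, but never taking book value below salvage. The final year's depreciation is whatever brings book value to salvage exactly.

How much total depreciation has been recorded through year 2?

Depreciable base = $267,049 − $24,100 = $242,949.
Year 1: DB = ⌊$267,049 × 200%/3⌋ = $178,032; SL = ⌊$242,949/3⌋ = $80,983 → take DB $178,032. Book value $89,017.
Year 2: DB = ⌊$89,017 × 200%/3⌋ = $59,344; SL = ⌊$64,917/2⌋ = $32,458 → take DB $59,344. Book value $29,673.
Accumulated through year 2 = $267,049 − $29,673 = $237,376.

$237,376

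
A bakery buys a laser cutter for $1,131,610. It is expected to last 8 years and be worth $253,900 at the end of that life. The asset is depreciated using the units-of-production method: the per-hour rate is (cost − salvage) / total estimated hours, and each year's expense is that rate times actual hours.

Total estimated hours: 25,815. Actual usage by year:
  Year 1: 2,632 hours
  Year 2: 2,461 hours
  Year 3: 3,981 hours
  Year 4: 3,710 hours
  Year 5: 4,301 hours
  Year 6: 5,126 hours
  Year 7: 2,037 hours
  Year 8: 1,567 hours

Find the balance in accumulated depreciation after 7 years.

Depreciable base = $1,131,610 − $253,900 = $877,710.
Rate = $877,710 / 25,815 hours = $34 per hour.
Year 1: 2,632 × $34 = $89,488. Book value $1,042,122.
Year 2: 2,461 × $34 = $83,674. Book value $958,448.
Year 3: 3,981 × $34 = $135,354. Book value $823,094.
Year 4: 3,710 × $34 = $126,140. Book value $696,954.
Year 5: 4,301 × $34 = $146,234. Book value $550,720.
Year 6: 5,126 × $34 = $174,284. Book value $376,436.
Year 7: 2,037 × $34 = $69,258. Book value $307,178.
Accumulated through year 7 = $1,131,610 − $307,178 = $824,432.

$824,432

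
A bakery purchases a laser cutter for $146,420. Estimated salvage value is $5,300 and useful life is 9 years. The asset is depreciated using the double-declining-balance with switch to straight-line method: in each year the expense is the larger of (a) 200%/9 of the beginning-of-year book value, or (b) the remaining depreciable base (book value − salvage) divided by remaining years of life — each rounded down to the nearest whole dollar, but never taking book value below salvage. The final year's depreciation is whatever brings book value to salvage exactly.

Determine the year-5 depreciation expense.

Depreciable base = $146,420 − $5,300 = $141,120.
Year 1: DB = ⌊$146,420 × 200%/9⌋ = $32,537; SL = ⌊$141,120/9⌋ = $15,680 → take DB $32,537. Book value $113,883.
Year 2: DB = ⌊$113,883 × 200%/9⌋ = $25,307; SL = ⌊$108,583/8⌋ = $13,572 → take DB $25,307. Book value $88,576.
Year 3: DB = ⌊$88,576 × 200%/9⌋ = $19,683; SL = ⌊$83,276/7⌋ = $11,896 → take DB $19,683. Book value $68,893.
Year 4: DB = ⌊$68,893 × 200%/9⌋ = $15,309; SL = ⌊$63,593/6⌋ = $10,598 → take DB $15,309. Book value $53,584.
Year 5: DB = ⌊$53,584 × 200%/9⌋ = $11,907; SL = ⌊$48,284/5⌋ = $9,656 → take DB $11,907. Book value $41,677.

$11,907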